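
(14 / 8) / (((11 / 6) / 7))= 147 / 22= 6.68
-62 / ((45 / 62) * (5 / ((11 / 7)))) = -42284 / 1575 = -26.85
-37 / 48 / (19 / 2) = -37 / 456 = -0.08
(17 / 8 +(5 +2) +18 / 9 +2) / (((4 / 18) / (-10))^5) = -19375453125 / 8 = -2421931640.62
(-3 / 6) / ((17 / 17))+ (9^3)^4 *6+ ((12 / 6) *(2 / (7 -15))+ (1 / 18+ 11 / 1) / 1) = 30502389940129 / 18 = 1694577218896.06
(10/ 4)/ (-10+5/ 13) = -13/ 50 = -0.26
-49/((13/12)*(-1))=588/13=45.23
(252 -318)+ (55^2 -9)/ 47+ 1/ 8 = -641/ 376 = -1.70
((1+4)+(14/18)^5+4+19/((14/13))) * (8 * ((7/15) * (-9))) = -17808460/19683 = -904.76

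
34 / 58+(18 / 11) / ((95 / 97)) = 2.26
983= 983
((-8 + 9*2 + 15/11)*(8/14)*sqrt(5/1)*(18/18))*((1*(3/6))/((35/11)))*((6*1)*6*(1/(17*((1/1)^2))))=1800*sqrt(5)/833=4.83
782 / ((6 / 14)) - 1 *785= 3119 / 3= 1039.67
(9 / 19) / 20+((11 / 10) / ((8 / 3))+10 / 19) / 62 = 3659 / 94240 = 0.04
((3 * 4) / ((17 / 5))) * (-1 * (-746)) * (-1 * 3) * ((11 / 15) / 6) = -16412 / 17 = -965.41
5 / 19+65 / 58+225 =249475 / 1102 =226.38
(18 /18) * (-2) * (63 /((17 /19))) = -2394 /17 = -140.82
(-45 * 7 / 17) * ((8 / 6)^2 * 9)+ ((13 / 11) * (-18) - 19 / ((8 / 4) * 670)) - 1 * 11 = -82380053 / 250580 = -328.76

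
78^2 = 6084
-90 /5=-18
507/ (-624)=-13/ 16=-0.81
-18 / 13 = -1.38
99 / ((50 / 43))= 4257 / 50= 85.14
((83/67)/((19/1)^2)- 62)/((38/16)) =-26.10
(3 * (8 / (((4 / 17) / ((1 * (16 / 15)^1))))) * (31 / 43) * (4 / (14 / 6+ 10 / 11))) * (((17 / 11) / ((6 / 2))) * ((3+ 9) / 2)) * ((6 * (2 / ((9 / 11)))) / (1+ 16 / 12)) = 302742528 / 161035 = 1879.98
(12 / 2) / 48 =0.12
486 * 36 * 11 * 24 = 4618944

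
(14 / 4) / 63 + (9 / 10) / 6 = 37 / 180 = 0.21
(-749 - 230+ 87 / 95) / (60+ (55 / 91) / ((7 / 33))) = -59188766 / 3803325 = -15.56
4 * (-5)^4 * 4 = 10000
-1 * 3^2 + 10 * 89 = 881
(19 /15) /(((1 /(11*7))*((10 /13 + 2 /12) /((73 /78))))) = 1463 /15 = 97.53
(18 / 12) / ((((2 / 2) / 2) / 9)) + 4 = 31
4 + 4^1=8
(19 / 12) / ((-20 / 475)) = -37.60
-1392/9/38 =-232/57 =-4.07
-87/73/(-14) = 87/1022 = 0.09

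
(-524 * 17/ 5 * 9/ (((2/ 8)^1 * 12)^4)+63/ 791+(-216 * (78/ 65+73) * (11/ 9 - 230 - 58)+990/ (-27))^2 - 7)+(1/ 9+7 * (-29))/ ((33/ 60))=59678490002276658/ 2825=21125129204345.72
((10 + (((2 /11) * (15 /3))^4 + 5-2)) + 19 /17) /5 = 736768 /248897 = 2.96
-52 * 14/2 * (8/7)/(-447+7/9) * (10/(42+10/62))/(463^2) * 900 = 0.00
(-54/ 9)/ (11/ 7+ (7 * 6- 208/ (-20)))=-0.11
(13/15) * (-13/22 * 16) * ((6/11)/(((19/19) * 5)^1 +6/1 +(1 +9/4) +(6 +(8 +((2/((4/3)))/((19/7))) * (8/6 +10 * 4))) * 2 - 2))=-205504/3951255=-0.05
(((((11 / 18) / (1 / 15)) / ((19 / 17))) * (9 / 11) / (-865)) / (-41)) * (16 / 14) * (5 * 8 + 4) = 8976 / 943369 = 0.01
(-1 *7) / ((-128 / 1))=7 / 128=0.05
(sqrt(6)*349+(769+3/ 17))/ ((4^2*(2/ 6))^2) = 57.10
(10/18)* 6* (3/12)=5/6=0.83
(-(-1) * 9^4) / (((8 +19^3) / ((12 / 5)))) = 2.29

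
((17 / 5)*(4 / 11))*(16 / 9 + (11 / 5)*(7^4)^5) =537161536715523996172 / 2475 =217034964329504644.92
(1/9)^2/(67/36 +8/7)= 28/6813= 0.00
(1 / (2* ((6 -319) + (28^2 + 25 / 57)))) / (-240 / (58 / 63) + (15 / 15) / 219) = -362007 / 88979157584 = -0.00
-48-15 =-63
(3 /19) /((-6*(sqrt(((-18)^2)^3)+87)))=-1 /224922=-0.00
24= 24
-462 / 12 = -77 / 2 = -38.50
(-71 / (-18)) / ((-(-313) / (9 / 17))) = 71 / 10642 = 0.01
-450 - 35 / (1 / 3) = -555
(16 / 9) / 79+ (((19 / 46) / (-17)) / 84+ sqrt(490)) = 345833 / 15568056+ 7 * sqrt(10) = 22.16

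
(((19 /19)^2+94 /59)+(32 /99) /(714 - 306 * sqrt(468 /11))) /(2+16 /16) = 257937163 /298405539 - 32 * sqrt(143) /6181659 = 0.86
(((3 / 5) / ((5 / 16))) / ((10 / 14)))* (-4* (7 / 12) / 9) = -784 / 1125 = -0.70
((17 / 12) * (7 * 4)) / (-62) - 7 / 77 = -1495 / 2046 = -0.73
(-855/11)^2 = 731025/121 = 6041.53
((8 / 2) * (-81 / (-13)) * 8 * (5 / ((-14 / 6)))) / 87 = -12960 / 2639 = -4.91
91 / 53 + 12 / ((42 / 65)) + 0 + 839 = 318796 / 371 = 859.29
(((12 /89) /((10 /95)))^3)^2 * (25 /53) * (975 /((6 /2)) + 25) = 729.16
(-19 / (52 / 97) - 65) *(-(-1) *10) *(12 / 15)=-10446 / 13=-803.54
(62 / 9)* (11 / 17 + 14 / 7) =310 / 17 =18.24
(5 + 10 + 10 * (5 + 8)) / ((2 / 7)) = 1015 / 2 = 507.50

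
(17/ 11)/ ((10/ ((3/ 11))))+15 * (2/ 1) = 36351/ 1210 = 30.04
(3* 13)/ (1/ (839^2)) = 27452919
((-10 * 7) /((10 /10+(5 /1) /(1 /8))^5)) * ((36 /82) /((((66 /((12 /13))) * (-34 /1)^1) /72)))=90720 /11547503409871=0.00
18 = 18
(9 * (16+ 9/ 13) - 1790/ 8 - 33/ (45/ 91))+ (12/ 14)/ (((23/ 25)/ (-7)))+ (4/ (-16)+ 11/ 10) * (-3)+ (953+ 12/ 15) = 7216147/ 8970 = 804.48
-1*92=-92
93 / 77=1.21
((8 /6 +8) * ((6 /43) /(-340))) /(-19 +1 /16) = 224 /1107465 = 0.00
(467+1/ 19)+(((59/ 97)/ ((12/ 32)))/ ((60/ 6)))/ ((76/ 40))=2582806/ 5529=467.14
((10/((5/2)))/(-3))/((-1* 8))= 0.17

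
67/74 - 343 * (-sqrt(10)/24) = 67/74 +343 * sqrt(10)/24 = 46.10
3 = 3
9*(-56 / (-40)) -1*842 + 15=-4072 / 5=-814.40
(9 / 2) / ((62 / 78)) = 351 / 62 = 5.66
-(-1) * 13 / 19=0.68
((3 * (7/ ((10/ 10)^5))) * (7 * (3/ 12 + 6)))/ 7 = 525/ 4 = 131.25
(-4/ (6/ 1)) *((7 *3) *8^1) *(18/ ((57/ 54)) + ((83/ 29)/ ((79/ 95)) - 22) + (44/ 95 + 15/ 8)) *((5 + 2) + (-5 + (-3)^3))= 101468290/ 43529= 2331.05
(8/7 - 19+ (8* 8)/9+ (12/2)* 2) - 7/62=4457/3906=1.14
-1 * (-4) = 4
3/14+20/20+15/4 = 139/28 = 4.96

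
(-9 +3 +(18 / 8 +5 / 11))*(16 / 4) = -145 / 11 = -13.18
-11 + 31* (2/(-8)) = -75/4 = -18.75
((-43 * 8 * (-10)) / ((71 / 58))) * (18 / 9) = 399040 / 71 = 5620.28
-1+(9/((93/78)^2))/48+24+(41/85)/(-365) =2758554371/119260100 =23.13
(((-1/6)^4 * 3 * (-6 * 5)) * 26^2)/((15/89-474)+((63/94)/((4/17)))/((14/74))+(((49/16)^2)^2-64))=115822919680/1072782186417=0.11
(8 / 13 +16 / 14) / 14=80 / 637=0.13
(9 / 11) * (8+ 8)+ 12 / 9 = 476 / 33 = 14.42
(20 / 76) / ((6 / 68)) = 170 / 57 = 2.98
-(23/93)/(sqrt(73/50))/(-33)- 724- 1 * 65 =-789 + 115 * sqrt(146)/224037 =-788.99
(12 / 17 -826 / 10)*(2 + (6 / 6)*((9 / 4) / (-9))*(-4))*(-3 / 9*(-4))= -27844 / 85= -327.58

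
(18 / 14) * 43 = 387 / 7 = 55.29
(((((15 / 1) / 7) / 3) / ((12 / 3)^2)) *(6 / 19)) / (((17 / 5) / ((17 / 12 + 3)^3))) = 3721925 / 10418688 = 0.36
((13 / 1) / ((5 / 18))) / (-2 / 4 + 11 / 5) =468 / 17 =27.53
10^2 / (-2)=-50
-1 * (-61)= 61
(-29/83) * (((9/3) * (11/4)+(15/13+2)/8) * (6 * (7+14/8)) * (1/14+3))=-16815795/34528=-487.02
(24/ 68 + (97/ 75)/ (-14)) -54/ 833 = 24457/ 124950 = 0.20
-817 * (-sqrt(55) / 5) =1211.81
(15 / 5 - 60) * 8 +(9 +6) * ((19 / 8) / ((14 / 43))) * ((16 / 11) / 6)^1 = -66139 / 154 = -429.47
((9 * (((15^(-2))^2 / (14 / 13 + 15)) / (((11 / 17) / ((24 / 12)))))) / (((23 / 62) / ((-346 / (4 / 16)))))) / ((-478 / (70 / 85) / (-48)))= -249872896 / 23695505625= -0.01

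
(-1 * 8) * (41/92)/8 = -0.45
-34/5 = -6.80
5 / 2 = 2.50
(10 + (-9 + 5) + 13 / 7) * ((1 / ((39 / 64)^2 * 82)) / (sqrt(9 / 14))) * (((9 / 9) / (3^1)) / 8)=14080 * sqrt(14) / 3928743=0.01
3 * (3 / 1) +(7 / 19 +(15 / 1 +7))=596 / 19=31.37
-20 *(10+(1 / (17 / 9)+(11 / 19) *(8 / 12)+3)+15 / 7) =-2178460 / 6783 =-321.16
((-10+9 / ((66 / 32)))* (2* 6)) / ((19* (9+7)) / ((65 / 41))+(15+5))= -130 / 407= -0.32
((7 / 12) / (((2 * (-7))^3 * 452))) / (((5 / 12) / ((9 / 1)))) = -9 / 885920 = -0.00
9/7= 1.29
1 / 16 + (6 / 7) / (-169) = 1087 / 18928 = 0.06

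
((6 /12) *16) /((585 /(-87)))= -232 /195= -1.19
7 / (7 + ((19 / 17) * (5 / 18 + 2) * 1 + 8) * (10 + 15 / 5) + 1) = 2142 / 44399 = 0.05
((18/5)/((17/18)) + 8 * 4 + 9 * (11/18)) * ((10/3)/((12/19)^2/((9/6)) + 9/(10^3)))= 845101000/1687233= 500.88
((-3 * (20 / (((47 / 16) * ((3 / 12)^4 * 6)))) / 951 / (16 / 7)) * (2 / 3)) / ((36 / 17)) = -152320 / 1206819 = -0.13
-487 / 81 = -6.01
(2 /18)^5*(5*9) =5 /6561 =0.00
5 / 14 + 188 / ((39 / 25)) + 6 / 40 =660769 / 5460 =121.02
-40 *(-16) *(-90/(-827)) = 57600/827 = 69.65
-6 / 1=-6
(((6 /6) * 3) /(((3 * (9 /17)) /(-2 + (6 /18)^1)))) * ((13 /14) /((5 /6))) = -221 /63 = -3.51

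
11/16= 0.69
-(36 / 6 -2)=-4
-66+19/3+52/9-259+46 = -2402/9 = -266.89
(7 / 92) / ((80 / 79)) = 553 / 7360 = 0.08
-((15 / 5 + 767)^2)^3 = -208422380089000000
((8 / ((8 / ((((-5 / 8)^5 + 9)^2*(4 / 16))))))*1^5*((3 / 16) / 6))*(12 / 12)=85139653369 / 137438953472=0.62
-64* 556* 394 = -14020096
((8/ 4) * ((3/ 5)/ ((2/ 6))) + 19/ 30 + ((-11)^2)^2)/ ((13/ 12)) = 878714/ 65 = 13518.68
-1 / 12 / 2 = -1 / 24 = -0.04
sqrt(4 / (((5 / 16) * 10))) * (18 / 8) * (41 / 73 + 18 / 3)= 16.70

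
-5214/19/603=-1738/3819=-0.46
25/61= 0.41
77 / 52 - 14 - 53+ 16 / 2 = -57.52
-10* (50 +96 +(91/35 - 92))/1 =-566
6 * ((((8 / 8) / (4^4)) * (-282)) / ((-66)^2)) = -0.00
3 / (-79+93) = 3 / 14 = 0.21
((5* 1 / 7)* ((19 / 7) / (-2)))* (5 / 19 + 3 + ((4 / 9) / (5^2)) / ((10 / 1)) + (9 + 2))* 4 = -87118 / 1575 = -55.31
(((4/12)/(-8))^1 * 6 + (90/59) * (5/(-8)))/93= -71/5487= -0.01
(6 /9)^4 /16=1 /81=0.01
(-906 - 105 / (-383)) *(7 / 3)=-809417 / 383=-2113.36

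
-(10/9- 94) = 836/9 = 92.89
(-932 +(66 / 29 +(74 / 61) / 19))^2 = 976363260163344 / 1129699321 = 864268.25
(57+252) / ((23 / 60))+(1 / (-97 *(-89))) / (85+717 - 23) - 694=17337325869 / 154677461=112.09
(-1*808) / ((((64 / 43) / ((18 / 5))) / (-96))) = 938088 / 5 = 187617.60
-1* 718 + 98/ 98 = -717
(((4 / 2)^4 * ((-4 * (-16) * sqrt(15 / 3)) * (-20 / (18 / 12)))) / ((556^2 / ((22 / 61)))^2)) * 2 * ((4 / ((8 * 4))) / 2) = -9680 * sqrt(5) / 4167159520683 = -0.00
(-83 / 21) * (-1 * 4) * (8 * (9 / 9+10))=29216 / 21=1391.24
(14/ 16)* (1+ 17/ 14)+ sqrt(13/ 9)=sqrt(13)/ 3+ 31/ 16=3.14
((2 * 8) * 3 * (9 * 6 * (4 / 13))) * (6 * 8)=38281.85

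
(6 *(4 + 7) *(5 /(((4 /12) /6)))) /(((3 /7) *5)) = 2772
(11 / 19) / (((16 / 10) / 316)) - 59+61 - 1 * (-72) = 7157 / 38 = 188.34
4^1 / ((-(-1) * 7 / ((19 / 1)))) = 76 / 7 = 10.86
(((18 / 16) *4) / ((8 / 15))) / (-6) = -45 / 32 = -1.41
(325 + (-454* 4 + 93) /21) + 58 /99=243.54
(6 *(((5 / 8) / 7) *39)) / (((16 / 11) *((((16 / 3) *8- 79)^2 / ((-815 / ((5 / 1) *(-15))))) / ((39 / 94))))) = 24544377 / 500332672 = 0.05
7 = 7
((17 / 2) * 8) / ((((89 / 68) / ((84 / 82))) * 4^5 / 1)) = 6069 / 116768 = 0.05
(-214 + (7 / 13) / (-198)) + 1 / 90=-213.99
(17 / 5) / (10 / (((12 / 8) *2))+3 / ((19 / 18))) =969 / 1760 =0.55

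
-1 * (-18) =18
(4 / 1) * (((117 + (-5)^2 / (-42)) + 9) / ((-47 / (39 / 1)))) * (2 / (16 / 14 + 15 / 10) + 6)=-34235500 / 12173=-2812.41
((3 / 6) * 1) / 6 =1 / 12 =0.08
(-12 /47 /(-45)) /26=2 /9165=0.00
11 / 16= 0.69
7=7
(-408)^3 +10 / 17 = -1154594294 / 17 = -67917311.41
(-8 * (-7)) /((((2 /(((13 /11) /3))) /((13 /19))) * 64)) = 1183 /10032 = 0.12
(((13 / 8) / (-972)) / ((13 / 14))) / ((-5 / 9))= 7 / 2160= 0.00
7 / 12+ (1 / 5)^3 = 887 / 1500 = 0.59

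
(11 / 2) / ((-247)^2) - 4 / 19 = -25677 / 122018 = -0.21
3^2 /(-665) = -9 /665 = -0.01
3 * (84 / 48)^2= 147 / 16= 9.19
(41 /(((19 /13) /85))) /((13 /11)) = 38335 /19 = 2017.63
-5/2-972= -1949/2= -974.50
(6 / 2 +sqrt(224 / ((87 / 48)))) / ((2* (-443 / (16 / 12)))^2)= 4 / 588747 +64* sqrt(406) / 51220989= 0.00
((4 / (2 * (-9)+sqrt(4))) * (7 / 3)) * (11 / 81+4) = -2345 / 972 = -2.41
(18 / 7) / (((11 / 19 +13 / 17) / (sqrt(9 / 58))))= 8721 * sqrt(58) / 88102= 0.75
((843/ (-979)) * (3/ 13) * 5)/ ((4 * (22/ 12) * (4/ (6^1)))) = -113805/ 559988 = -0.20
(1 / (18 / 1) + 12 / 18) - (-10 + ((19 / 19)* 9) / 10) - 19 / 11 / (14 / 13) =8.22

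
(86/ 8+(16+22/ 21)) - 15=1075/ 84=12.80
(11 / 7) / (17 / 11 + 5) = 121 / 504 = 0.24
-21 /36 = -7 /12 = -0.58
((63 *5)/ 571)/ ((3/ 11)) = 1155/ 571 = 2.02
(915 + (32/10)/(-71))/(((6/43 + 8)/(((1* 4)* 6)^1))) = 2697.81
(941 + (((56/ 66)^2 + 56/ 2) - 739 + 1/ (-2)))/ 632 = 501419/ 1376496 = 0.36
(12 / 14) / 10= 0.09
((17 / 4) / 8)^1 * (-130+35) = -50.47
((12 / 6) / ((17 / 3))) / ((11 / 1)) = 6 / 187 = 0.03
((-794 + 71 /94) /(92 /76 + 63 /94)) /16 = -1416735 /53744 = -26.36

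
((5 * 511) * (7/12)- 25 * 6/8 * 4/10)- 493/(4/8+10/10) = 4617/4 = 1154.25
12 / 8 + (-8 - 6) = -25 / 2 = -12.50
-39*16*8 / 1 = -4992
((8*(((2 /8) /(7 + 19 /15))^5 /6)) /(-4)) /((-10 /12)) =151875 /15009920319488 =0.00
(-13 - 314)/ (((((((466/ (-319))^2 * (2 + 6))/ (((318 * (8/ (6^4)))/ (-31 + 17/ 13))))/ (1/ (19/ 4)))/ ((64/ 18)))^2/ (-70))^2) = -206511819306737395936940049528727393600/ 1825554688493758857033199551704725038822987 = -0.00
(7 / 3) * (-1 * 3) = -7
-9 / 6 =-3 / 2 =-1.50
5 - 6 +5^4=624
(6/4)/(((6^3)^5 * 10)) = 0.00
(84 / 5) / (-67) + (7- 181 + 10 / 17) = -989008 / 5695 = -173.66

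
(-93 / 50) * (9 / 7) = -837 / 350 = -2.39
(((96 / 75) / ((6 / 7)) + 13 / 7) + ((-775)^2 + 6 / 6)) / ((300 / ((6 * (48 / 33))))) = 2522643272 / 144375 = 17472.85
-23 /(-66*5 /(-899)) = -20677 /330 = -62.66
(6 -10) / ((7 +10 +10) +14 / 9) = -36 / 257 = -0.14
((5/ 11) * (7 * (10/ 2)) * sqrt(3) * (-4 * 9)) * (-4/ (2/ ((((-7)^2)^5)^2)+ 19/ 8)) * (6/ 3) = 6434448354239431760640 * sqrt(3)/ 3335316731240181677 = 3341.45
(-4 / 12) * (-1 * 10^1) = 3.33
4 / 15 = 0.27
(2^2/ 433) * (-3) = -0.03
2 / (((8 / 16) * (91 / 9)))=36 / 91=0.40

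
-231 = -231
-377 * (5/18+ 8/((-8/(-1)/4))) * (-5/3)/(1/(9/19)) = 145145/114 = 1273.20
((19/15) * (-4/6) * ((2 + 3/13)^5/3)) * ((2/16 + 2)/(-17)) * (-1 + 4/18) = -2727982817/1804483980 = -1.51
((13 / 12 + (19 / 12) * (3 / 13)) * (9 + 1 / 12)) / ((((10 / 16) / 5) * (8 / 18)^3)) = 997677 / 832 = 1199.13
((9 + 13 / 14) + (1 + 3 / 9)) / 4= 473 / 168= 2.82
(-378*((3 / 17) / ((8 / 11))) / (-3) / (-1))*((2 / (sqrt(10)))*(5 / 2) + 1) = -78.91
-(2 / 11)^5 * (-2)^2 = -128 / 161051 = -0.00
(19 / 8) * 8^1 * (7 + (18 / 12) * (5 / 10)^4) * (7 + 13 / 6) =237215 / 192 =1235.49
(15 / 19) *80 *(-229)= -274800 / 19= -14463.16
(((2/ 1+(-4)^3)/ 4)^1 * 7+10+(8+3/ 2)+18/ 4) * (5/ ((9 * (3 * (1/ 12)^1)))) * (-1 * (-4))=-6760/ 9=-751.11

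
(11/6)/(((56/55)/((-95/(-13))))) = 57475/4368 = 13.16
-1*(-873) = 873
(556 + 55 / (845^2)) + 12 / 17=1351506707 / 2427685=556.71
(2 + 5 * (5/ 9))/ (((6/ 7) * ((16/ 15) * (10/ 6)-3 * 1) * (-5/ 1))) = 301/ 330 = 0.91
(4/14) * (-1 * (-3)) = 6/7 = 0.86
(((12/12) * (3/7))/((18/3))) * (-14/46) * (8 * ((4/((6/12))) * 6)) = -192/23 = -8.35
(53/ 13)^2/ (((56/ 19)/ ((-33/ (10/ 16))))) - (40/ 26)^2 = -1775243/ 5915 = -300.13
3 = 3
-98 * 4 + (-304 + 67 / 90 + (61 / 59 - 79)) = -4105807 / 5310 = -773.22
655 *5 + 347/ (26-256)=752903/ 230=3273.49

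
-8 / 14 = -4 / 7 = -0.57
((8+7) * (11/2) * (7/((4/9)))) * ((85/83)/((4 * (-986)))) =-51975/154048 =-0.34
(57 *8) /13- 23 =157 /13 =12.08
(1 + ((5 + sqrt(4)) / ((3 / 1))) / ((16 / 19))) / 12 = 181 / 576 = 0.31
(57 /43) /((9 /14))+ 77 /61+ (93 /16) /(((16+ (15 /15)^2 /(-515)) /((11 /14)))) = 3.61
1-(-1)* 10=11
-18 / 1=-18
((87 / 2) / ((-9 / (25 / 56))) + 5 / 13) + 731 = 3185263 / 4368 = 729.23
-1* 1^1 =-1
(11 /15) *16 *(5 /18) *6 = 176 /9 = 19.56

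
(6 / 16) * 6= 9 / 4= 2.25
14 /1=14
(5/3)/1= 5/3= 1.67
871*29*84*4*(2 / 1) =16974048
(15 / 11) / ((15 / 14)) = 14 / 11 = 1.27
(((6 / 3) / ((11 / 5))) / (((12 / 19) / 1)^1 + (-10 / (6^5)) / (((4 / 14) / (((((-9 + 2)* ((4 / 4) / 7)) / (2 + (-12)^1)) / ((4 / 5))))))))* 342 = 4042275840 / 8204141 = 492.71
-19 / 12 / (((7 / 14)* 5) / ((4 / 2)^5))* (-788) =239552 / 15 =15970.13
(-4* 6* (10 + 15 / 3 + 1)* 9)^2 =11943936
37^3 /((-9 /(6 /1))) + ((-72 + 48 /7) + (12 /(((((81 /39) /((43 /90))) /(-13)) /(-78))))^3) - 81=21931762508.72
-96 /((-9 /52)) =1664 /3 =554.67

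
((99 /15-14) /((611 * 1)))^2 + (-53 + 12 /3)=-457316856 /9333025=-49.00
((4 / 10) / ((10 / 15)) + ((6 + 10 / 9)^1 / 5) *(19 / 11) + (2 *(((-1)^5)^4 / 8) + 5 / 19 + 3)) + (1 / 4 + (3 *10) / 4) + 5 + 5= 228727 / 9405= 24.32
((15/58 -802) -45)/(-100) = 49111/5800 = 8.47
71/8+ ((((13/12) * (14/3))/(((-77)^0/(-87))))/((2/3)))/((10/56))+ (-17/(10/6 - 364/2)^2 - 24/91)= -3685.99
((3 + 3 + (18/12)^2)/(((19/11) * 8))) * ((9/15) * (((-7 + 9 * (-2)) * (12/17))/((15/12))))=-3267/646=-5.06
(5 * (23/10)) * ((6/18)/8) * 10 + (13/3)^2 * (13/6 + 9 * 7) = 265351/216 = 1228.48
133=133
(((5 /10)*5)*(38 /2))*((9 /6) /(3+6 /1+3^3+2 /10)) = 1425 /724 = 1.97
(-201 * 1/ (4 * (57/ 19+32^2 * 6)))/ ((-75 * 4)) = 67/ 2458800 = 0.00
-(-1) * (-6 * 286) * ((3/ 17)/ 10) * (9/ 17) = -23166/ 1445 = -16.03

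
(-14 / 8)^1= -7 / 4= -1.75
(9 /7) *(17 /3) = 51 /7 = 7.29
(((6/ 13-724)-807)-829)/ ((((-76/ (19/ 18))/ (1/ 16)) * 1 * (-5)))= -15337/ 37440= -0.41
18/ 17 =1.06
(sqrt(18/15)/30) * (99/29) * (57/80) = 1881 * sqrt(30)/116000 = 0.09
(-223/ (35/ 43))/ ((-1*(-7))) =-9589/ 245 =-39.14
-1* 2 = -2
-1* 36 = -36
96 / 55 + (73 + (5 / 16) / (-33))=74.74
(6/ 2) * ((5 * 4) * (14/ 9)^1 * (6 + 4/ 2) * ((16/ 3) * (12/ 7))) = 20480/ 3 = 6826.67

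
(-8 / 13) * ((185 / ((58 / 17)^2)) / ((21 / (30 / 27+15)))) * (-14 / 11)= 1069300 / 111969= 9.55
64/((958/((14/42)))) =0.02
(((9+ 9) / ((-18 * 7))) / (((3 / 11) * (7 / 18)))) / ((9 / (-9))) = 66 / 49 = 1.35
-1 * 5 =-5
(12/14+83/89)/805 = 223/100303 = 0.00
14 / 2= 7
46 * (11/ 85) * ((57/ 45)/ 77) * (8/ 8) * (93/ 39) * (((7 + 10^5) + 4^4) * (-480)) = -86928823104/ 7735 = -11238374.03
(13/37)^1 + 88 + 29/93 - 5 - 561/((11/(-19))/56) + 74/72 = 54348.69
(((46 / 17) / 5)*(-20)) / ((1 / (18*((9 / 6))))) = -292.24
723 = 723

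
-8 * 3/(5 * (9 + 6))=-8/25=-0.32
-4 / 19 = -0.21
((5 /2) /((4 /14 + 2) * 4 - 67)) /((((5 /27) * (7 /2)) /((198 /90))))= -11 /75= -0.15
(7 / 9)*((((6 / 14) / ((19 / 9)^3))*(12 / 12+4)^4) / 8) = 151875 / 54872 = 2.77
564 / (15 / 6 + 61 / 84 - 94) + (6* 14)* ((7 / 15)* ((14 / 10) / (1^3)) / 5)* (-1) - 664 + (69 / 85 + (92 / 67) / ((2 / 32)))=-5718185377 / 8684875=-658.41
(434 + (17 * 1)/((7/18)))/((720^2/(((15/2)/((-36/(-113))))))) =23617/1088640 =0.02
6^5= 7776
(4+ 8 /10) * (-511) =-12264 /5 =-2452.80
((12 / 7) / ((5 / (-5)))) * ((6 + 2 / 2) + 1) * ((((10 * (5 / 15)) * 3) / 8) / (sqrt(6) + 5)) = -600 / 133 + 120 * sqrt(6) / 133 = -2.30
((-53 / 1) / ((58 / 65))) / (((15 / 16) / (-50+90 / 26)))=256520 / 87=2948.51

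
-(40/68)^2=-100/289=-0.35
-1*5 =-5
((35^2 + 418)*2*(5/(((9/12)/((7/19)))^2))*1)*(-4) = -51524480/3249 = -15858.57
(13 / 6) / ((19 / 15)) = 65 / 38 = 1.71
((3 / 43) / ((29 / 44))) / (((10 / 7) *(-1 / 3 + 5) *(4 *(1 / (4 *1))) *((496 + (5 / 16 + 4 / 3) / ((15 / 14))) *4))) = 162 / 20304901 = 0.00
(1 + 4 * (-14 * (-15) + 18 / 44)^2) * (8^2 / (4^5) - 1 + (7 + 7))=203563739 / 88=2313224.31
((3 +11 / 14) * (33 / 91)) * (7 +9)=13992 / 637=21.97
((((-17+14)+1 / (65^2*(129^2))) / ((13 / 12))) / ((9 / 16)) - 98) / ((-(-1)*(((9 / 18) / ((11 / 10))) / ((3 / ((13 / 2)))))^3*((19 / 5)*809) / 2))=-6010097812471456 / 85739148266256875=-0.07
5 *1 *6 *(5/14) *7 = 75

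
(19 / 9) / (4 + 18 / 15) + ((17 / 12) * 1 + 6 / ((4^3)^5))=114487722335 / 62813896704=1.82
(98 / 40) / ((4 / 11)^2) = 5929 / 320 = 18.53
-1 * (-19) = 19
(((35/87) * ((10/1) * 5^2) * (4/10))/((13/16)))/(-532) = -2000/21489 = -0.09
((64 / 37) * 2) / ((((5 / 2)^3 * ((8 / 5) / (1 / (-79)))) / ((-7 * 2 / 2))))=896 / 73075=0.01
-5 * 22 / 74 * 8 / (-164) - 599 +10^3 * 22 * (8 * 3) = 800067427 / 1517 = 527401.07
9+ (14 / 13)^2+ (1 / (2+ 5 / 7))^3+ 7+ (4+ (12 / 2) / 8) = 101820517 / 4636684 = 21.96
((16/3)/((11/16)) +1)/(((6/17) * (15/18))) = 4913/165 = 29.78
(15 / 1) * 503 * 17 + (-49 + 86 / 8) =512907 / 4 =128226.75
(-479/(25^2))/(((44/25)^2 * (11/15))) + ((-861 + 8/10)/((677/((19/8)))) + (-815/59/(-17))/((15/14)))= -563245881107/216909662640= -2.60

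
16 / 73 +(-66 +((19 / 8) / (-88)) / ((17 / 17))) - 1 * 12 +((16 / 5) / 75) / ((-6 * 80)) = -22492707571 / 289080000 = -77.81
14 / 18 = 7 / 9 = 0.78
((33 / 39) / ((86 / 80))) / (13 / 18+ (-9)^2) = 7920 / 822289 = 0.01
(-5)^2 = 25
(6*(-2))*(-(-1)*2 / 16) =-3 / 2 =-1.50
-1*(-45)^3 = 91125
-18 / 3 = -6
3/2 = 1.50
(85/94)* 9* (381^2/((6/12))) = 2362726.91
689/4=172.25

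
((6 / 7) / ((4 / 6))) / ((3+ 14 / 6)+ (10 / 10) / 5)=135 / 581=0.23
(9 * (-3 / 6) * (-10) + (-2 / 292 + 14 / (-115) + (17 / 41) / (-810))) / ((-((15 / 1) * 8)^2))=-0.00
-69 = -69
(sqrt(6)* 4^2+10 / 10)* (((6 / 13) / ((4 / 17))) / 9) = 17 / 78+136* sqrt(6) / 39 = 8.76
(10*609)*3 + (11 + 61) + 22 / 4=36695 / 2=18347.50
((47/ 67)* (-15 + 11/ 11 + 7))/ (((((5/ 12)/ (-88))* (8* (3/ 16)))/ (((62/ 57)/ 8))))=1795024/ 19095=94.00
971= 971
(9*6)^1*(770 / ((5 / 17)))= 141372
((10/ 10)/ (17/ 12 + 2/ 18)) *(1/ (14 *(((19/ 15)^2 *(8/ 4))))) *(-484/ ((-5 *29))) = 3564/ 73283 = 0.05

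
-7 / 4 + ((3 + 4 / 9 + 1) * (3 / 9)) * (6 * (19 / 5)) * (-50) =-60863 / 36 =-1690.64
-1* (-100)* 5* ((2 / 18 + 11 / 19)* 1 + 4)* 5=2005000 / 171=11725.15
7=7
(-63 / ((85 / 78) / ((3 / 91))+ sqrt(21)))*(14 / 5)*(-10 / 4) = 674730 / 49603 - 20412*sqrt(21) / 49603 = 11.72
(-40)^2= 1600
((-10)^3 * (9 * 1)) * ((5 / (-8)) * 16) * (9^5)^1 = 5314410000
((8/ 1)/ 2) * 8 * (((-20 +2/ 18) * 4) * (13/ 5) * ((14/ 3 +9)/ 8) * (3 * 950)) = -290037280/ 9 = -32226364.44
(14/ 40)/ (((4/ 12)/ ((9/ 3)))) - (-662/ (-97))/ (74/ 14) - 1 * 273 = -19462513/ 71780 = -271.14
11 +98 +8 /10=549 /5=109.80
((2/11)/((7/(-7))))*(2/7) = -4/77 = -0.05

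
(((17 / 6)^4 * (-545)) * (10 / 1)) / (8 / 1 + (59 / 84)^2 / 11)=-245347113550 / 5619681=-43658.55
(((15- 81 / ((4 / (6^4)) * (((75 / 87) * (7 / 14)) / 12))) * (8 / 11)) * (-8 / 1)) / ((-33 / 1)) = -389662912 / 3025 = -128814.19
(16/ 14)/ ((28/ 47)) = 94/ 49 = 1.92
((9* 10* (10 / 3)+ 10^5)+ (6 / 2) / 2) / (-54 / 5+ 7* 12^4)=1003015 / 1451412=0.69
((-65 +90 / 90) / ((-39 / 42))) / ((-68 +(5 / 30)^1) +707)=5376 / 49855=0.11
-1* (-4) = 4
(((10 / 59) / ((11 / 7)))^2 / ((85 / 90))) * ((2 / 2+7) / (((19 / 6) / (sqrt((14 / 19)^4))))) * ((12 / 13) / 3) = 3319142400 / 638472902639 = 0.01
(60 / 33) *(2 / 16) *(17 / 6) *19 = 1615 / 132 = 12.23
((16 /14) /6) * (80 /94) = 160 /987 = 0.16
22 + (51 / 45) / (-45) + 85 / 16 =294703 / 10800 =27.29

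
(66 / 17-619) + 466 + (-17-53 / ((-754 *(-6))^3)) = -261476390463877 / 1574043427008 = -166.12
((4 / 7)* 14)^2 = 64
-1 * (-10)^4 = -10000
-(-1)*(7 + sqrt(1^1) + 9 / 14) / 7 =121 / 98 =1.23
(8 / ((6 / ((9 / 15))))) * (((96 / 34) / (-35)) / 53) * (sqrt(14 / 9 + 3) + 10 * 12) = -4608 / 31535 - 64 * sqrt(41) / 157675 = -0.15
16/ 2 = 8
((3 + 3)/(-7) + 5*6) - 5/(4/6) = 303/14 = 21.64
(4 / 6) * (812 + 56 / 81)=131656 / 243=541.79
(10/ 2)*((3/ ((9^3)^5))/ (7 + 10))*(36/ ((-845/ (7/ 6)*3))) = -14/ 197175074169308859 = -0.00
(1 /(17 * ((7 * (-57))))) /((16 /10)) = -5 /54264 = -0.00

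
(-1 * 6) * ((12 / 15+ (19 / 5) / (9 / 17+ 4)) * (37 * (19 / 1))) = -2661558 / 385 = -6913.14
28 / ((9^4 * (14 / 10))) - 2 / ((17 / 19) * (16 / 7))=-869893 / 892296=-0.97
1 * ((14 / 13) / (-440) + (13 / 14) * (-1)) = -0.93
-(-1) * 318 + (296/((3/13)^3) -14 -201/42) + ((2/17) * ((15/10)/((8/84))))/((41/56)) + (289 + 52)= 6515085985/263466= 24728.37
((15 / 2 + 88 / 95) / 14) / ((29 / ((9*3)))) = 43227 / 77140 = 0.56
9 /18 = 1 /2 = 0.50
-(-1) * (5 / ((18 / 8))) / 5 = 4 / 9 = 0.44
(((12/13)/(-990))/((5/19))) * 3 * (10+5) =-114/715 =-0.16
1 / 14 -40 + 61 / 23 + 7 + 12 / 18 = -29.61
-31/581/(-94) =31/54614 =0.00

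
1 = 1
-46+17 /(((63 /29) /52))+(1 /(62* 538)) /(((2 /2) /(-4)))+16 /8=190662833 /525357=362.92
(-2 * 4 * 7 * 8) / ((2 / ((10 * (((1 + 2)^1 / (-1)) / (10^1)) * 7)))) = 4704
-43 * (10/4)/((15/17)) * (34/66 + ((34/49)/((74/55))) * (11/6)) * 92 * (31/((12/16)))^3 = -1867554542047808/1615383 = -1156106348.80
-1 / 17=-0.06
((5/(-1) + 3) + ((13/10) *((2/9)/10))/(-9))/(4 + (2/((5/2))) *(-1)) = -8113/12960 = -0.63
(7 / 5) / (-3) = -7 / 15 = -0.47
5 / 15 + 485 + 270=2266 / 3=755.33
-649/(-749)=649/749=0.87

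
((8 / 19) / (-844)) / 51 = -0.00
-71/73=-0.97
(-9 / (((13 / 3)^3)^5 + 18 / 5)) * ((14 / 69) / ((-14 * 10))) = 43046721 / 11772755405121769106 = 0.00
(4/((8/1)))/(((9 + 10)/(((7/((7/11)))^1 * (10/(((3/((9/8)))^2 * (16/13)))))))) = 0.33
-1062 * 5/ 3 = -1770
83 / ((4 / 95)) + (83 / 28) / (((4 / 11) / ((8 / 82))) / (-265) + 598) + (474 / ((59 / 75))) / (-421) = 597020223777575 / 303083068617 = 1969.82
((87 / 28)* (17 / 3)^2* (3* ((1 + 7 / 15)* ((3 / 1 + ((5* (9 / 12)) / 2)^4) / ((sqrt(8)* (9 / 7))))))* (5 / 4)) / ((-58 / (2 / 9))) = -66666809* sqrt(2) / 10616832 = -8.88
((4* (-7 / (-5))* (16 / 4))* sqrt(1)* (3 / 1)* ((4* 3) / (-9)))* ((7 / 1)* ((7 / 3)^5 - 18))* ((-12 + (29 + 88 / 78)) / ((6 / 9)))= -13782925408 / 15795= -872613.19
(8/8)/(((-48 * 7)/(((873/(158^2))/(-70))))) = 291/195717760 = 0.00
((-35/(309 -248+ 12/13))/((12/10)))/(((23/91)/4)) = -11830/1587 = -7.45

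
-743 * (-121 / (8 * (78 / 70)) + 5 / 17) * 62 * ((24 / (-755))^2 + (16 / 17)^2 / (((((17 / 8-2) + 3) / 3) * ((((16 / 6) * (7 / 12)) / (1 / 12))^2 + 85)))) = 1818.33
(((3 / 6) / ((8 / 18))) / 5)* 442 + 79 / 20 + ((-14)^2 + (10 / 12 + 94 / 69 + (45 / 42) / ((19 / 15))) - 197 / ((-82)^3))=2550544816339 / 8433173560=302.44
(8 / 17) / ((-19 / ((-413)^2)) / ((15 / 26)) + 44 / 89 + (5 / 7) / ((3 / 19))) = 1821676920 / 19424990483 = 0.09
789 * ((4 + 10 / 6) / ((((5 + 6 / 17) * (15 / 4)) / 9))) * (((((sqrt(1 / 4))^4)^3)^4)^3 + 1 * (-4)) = -20340152883656604877424464064990208155820641518923 / 2536709766332858382349687953513751121305272320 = -8018.32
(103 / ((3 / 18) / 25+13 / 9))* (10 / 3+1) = 200850 / 653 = 307.58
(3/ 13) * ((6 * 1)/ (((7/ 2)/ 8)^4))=1179648/ 31213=37.79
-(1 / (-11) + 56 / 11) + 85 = 80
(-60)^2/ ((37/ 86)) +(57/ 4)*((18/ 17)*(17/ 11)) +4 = 6833437/ 814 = 8394.89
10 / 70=1 / 7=0.14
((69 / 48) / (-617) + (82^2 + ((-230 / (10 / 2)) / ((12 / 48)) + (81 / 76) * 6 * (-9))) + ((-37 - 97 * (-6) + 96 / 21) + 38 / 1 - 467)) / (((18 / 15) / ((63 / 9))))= 14449336915 / 375136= 38517.60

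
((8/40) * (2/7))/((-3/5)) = -2/21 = -0.10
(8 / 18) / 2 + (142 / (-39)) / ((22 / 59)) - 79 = -113954 / 1287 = -88.54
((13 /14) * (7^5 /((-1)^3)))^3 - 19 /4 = -30409307980635 /8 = -3801163497579.38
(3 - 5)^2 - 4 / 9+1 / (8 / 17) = 409 / 72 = 5.68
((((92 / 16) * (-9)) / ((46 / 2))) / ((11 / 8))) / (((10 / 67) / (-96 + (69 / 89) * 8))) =4819176 / 4895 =984.51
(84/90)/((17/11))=154/255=0.60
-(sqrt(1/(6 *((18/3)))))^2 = -1/36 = -0.03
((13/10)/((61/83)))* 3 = 3237/610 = 5.31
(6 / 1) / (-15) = -2 / 5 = -0.40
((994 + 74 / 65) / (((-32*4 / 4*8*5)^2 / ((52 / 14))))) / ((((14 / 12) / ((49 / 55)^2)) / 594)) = 64182699 / 70400000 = 0.91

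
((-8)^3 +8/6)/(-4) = 127.67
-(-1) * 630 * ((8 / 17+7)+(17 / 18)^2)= 1612135 / 306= 5268.42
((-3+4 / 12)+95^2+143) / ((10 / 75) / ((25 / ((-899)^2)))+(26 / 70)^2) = 168413000 / 79206233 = 2.13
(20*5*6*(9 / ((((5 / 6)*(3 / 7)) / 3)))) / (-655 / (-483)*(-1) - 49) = -10954440 / 12161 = -900.78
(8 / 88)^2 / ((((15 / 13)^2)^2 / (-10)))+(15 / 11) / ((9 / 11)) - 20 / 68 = 27615176 / 20827125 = 1.33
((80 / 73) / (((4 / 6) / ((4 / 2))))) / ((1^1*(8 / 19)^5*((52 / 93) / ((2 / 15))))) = 230277207 / 3887104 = 59.24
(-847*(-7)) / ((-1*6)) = -5929 / 6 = -988.17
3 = 3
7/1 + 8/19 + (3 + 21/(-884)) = 174633/16796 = 10.40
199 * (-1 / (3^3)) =-199 / 27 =-7.37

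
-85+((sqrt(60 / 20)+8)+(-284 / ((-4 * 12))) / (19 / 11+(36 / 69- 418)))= -75.28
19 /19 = 1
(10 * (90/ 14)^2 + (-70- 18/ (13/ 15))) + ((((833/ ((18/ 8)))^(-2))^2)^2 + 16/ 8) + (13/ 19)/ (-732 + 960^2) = 21564549142300095947729621001001072171/ 66455500484712987176047995259650048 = 324.50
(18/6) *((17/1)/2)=51/2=25.50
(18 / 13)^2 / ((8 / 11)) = 2.64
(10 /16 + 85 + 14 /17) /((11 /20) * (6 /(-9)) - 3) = -176355 /6868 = -25.68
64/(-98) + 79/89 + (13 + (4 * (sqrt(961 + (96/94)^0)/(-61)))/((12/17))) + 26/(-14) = 49617/4361 -17 * sqrt(962)/183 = 8.50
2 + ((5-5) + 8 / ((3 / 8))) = 70 / 3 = 23.33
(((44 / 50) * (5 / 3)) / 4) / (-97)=-11 / 2910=-0.00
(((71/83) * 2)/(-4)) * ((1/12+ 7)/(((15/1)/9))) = -1.82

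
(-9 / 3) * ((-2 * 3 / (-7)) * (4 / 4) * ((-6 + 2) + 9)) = -90 / 7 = -12.86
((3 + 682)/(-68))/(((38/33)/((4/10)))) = -4521/1292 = -3.50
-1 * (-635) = 635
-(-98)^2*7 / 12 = -16807 / 3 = -5602.33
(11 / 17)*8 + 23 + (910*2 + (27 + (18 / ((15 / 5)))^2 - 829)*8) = -72757 / 17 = -4279.82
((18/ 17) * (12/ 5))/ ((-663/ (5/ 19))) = -72/ 71383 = -0.00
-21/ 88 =-0.24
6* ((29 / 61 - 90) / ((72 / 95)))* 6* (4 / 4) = -518795 / 122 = -4252.42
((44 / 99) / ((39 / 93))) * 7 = 7.42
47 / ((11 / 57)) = 2679 / 11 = 243.55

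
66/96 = 11/16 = 0.69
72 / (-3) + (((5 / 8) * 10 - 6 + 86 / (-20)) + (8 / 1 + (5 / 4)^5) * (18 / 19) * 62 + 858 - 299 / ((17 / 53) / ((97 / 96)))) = 666310709 / 1240320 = 537.21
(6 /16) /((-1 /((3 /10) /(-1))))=9 /80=0.11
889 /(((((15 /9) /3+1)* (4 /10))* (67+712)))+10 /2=21295 /3116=6.83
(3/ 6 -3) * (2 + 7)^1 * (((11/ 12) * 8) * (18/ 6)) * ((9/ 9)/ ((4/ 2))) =-495/ 2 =-247.50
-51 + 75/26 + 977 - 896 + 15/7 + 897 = 169629/182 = 932.03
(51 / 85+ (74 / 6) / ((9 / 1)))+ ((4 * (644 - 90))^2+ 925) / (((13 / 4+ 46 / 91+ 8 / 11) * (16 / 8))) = 442485923768 / 807705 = 547831.11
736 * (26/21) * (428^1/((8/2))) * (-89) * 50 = -433886019.05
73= 73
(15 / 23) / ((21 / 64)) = 320 / 161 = 1.99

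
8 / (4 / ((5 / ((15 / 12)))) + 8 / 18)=72 / 13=5.54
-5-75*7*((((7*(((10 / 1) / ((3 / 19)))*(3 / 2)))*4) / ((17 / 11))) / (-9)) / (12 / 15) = 6400370 / 51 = 125497.45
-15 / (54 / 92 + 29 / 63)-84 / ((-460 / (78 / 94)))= -46493937 / 3280835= -14.17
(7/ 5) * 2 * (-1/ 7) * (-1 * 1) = 2/ 5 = 0.40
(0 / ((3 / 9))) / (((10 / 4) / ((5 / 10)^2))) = 0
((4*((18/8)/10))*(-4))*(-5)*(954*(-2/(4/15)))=-128790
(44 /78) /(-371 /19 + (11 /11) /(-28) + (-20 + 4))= -11704 /737841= -0.02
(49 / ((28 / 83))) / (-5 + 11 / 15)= -8715 / 256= -34.04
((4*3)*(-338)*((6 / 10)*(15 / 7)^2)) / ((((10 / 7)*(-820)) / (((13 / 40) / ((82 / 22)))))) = 1957527 / 2353400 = 0.83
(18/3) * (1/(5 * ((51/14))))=28/85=0.33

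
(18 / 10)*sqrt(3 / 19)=9*sqrt(57) / 95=0.72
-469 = -469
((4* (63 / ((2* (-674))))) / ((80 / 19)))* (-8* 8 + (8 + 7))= 58653 / 26960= 2.18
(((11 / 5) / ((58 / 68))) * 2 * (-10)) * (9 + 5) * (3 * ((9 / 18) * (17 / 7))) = -76296 / 29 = -2630.90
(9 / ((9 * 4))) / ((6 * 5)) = 1 / 120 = 0.01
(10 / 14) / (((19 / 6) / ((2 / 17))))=60 / 2261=0.03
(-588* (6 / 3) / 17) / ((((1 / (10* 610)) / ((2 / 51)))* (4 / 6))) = -7173600 / 289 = -24822.15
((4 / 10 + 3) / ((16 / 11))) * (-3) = -7.01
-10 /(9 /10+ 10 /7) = -700 /163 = -4.29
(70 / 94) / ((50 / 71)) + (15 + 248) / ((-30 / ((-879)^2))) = -318353797 / 47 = -6773485.04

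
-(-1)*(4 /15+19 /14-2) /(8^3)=-79 /107520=-0.00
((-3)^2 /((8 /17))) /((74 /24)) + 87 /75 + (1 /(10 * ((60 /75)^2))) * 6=122843 /14800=8.30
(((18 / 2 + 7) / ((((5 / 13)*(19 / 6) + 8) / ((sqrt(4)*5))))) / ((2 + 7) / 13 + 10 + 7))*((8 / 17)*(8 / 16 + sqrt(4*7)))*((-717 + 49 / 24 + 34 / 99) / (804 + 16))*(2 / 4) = -153039640*sqrt(7) / 380367537 - 38259910 / 380367537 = -1.17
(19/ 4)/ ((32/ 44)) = 209/ 32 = 6.53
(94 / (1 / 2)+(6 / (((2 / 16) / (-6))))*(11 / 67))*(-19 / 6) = -445.60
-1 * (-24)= 24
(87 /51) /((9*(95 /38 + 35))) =58 /11475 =0.01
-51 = -51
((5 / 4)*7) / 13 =35 / 52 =0.67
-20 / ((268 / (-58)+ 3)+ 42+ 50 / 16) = -4640 / 10093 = -0.46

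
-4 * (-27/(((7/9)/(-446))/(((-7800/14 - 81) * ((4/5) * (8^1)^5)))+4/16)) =253820679487488/587547869429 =432.00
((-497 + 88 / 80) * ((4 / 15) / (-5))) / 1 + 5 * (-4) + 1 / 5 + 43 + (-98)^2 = 1206706 / 125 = 9653.65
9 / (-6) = -3 / 2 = -1.50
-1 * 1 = -1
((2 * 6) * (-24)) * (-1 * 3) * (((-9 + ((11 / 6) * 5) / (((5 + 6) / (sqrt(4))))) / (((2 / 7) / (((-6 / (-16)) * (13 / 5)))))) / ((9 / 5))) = -12012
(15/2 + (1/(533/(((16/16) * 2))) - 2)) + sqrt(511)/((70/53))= 5867/1066 + 53 * sqrt(511)/70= 22.62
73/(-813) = -73/813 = -0.09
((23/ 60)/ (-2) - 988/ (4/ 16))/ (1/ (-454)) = 107657701/ 60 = 1794295.02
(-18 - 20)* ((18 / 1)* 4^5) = -700416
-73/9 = -8.11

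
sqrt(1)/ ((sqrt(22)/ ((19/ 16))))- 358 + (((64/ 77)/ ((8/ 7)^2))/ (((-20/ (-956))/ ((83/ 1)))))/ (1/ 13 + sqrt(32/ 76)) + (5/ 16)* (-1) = -969085663/ 1173040 + 19* sqrt(22)/ 352 + 46934342* sqrt(38)/ 73315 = 3120.42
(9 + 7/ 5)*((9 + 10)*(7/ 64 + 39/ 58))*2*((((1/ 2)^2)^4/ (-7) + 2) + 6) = 1027524199/ 415744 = 2471.53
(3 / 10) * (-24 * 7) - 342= -1962 / 5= -392.40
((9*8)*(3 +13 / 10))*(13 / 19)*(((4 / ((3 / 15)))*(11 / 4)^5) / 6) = 270082527 / 2432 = 111053.67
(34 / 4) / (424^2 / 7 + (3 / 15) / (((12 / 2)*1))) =0.00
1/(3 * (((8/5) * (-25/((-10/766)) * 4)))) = 1/36768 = 0.00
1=1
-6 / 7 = -0.86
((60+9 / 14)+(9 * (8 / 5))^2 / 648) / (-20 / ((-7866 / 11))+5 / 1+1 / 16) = 671347368 / 56058275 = 11.98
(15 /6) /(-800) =-1 /320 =-0.00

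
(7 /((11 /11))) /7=1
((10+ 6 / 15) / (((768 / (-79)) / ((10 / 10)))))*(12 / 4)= -1027 / 320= -3.21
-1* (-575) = 575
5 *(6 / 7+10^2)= 3530 / 7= 504.29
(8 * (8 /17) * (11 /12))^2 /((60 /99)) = 19.65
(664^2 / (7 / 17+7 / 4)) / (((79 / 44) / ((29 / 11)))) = 3477787648 / 11613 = 299473.66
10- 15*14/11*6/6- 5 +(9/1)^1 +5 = -1/11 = -0.09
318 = 318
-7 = -7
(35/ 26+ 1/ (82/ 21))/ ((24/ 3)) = 427/ 2132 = 0.20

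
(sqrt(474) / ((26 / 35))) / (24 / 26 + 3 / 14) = 245*sqrt(474) / 207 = 25.77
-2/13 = -0.15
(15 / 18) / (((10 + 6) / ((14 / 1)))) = 35 / 48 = 0.73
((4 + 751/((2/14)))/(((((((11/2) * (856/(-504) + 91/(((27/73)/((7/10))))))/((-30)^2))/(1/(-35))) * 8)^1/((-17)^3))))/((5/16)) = 1004942751840/3545267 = 283460.39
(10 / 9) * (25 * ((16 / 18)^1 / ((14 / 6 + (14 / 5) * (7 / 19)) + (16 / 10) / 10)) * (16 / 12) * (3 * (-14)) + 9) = -382.27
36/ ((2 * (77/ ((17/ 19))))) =306/ 1463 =0.21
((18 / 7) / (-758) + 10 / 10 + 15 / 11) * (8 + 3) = 68879 / 2653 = 25.96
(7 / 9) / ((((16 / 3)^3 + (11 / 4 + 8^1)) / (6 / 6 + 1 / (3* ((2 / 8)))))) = 196 / 17545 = 0.01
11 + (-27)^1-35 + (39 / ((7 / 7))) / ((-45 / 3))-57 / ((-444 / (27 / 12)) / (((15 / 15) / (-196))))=-31097431 / 580160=-53.60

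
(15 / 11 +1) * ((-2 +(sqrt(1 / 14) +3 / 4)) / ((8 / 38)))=-1235 / 88 +247 * sqrt(14) / 308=-11.03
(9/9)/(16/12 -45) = -3/131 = -0.02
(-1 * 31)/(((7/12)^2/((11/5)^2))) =-540144/1225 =-440.93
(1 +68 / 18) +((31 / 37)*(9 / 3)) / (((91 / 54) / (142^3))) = 129415035805 / 30303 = 4270700.45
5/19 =0.26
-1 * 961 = -961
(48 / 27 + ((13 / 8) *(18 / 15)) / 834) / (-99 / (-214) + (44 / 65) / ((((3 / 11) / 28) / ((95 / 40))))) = 123906107 / 11521057812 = 0.01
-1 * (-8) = 8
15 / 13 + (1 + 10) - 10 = 2.15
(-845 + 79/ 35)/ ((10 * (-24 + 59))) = -14748/ 6125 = -2.41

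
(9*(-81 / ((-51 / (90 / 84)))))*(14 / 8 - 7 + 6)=10935 / 952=11.49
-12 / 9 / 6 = -2 / 9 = -0.22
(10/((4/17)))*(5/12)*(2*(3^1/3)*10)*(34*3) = 36125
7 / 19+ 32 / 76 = 15 / 19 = 0.79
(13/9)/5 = 13/45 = 0.29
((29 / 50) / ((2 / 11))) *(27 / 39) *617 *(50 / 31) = 1771407 / 806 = 2197.78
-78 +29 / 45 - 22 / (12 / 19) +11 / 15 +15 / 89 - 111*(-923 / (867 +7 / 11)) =259763167 / 38223720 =6.80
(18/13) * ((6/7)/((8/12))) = 162/91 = 1.78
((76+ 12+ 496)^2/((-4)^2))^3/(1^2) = 9685390482496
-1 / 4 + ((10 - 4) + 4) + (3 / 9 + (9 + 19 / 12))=62 / 3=20.67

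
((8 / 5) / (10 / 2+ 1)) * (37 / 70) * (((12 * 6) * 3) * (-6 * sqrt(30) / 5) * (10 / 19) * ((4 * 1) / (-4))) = 63936 * sqrt(30) / 3325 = 105.32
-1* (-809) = 809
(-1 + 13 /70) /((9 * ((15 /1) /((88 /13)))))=-836 /20475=-0.04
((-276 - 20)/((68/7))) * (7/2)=-1813/17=-106.65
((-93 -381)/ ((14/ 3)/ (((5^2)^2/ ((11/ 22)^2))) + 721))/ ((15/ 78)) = -9243000/ 2703757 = -3.42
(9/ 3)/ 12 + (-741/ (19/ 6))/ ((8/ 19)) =-1111/ 2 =-555.50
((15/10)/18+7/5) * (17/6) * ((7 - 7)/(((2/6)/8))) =0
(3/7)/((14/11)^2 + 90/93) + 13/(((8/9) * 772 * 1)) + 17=17.18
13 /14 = 0.93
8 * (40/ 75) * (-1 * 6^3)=-4608/ 5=-921.60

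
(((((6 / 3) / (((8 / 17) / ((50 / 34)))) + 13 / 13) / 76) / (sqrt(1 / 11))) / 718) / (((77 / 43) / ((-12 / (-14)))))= 0.00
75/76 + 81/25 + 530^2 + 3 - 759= 532281631/1900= 280148.23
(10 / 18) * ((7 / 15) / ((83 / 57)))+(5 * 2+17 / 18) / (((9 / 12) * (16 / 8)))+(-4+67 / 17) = 282509 / 38097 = 7.42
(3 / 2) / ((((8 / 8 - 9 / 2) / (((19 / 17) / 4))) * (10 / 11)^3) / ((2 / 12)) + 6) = -25289 / 850844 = -0.03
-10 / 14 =-5 / 7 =-0.71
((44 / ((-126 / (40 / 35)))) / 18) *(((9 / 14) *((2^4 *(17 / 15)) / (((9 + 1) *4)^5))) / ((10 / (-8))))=187 / 92610000000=0.00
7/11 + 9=106/11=9.64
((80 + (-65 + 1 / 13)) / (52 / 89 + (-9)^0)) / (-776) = -0.01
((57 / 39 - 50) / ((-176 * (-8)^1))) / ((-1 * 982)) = 631 / 17974528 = 0.00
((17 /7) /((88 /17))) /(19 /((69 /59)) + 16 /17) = 338997 /12419176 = 0.03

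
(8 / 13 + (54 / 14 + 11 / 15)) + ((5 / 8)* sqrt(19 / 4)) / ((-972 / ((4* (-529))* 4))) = 7106 / 1365 + 2645* sqrt(19) / 972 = 17.07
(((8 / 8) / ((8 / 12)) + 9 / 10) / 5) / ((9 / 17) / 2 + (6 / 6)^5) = 0.38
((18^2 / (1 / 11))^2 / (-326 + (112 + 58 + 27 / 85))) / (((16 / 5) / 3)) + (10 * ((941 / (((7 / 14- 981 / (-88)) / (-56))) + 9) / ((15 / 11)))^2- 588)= 2077042185079359343 / 18958528125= 109557143.43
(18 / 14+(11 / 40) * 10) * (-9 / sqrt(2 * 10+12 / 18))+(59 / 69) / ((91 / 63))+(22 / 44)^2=1007 / 1196 - 1017 * sqrt(186) / 1736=-7.15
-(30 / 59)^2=-900 / 3481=-0.26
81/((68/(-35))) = -2835/68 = -41.69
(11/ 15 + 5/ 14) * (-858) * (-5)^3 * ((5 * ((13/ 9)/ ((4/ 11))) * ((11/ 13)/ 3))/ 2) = 495298375/ 1512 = 327578.29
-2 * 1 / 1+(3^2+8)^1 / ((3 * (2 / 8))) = 62 / 3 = 20.67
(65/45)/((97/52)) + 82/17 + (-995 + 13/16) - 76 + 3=-1061.59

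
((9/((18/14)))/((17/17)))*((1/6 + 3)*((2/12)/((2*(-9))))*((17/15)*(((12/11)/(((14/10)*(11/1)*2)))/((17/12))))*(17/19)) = -17/3267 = -0.01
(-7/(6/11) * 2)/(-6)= 77/18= 4.28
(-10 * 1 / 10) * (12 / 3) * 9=-36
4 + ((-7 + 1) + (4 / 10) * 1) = -8 / 5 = -1.60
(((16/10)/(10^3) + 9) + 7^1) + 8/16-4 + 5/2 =9376/625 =15.00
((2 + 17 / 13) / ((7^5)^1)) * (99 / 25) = 4257 / 5462275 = 0.00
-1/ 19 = -0.05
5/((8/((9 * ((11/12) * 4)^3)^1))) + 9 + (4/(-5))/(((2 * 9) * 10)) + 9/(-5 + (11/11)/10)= 25088533/88200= 284.45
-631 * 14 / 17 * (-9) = 79506 / 17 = 4676.82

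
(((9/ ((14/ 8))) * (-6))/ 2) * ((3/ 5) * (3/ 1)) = -27.77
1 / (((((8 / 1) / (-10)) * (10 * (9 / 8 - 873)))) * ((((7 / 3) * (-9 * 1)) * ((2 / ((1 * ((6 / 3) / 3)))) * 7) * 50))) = -1 / 153798750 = -0.00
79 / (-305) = -79 / 305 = -0.26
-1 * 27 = -27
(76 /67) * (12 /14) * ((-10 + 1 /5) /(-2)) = 4.76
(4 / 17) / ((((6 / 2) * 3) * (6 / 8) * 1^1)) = 16 / 459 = 0.03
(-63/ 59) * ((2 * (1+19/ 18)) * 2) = -518/ 59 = -8.78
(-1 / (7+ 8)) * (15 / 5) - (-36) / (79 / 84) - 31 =2796 / 395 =7.08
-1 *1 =-1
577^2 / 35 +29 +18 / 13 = 4341902 / 455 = 9542.64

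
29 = 29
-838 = -838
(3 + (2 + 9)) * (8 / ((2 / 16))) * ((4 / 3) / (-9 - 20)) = -3584 / 87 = -41.20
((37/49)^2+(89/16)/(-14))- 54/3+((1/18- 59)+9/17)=-896249335/11755296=-76.24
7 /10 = 0.70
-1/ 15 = -0.07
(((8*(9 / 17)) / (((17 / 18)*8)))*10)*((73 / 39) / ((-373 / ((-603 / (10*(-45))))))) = -264114 / 7006805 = -0.04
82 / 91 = 0.90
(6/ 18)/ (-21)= -1/ 63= -0.02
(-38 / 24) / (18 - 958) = 0.00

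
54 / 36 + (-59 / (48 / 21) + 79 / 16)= -155 / 8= -19.38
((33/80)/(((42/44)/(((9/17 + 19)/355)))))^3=0.00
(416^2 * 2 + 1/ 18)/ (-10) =-6230017/ 180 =-34611.21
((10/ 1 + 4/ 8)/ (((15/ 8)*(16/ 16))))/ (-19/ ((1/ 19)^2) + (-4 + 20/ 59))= -1652/ 2024485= -0.00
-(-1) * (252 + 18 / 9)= 254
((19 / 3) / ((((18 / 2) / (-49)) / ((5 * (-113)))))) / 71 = 274.39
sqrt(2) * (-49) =-49 * sqrt(2) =-69.30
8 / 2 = 4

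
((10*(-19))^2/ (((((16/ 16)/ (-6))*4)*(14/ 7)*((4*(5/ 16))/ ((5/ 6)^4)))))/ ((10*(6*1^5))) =-225625/ 1296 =-174.09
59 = 59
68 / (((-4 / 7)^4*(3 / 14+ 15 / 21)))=285719 / 416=686.82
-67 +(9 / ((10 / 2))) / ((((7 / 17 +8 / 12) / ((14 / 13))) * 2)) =-236312 / 3575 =-66.10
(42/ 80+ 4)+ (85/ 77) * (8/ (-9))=98233/ 27720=3.54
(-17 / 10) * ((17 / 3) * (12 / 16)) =-289 / 40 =-7.22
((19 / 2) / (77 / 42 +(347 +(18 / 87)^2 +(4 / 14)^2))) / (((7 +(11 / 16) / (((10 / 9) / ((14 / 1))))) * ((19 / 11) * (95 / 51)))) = 9325008 / 17261316365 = 0.00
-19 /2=-9.50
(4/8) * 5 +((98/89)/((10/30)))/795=118121/47170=2.50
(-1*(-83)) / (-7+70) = 83 / 63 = 1.32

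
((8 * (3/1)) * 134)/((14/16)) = 3675.43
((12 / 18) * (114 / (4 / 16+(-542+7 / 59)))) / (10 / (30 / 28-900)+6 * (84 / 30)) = -5643114 / 675197215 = -0.01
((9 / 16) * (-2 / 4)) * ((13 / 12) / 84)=-13 / 3584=-0.00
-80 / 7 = -11.43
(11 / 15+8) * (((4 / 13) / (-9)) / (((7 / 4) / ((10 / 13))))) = -4192 / 31941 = -0.13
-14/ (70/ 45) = -9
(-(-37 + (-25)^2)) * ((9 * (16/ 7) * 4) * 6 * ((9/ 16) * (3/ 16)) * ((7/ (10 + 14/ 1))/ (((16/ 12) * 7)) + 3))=-1484973/ 16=-92810.81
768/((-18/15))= -640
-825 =-825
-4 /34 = -2 /17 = -0.12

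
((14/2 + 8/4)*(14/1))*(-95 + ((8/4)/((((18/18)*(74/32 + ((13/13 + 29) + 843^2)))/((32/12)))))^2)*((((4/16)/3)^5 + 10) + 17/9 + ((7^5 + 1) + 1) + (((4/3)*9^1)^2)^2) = -7231855686793386152231286041/16086664018476873216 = -449555960.05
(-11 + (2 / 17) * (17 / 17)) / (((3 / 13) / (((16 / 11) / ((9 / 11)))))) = -38480 / 459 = -83.83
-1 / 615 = -0.00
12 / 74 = 6 / 37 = 0.16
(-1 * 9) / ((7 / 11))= -99 / 7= -14.14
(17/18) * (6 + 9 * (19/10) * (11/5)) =12359/300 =41.20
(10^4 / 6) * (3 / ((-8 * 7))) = -625 / 7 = -89.29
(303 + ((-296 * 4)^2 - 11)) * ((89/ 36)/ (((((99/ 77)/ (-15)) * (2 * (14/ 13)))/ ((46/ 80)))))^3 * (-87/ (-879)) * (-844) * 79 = 3193191723292300554829147/ 755907821568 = 4224313642725.08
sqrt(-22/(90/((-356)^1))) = 2 * sqrt(4895)/15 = 9.33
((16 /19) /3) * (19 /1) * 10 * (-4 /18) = -320 /27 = -11.85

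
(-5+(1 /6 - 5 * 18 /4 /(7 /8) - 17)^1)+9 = -1619 /42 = -38.55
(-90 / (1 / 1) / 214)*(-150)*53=357750 / 107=3343.46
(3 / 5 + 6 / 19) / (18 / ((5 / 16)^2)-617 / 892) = 0.00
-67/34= -1.97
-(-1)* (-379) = -379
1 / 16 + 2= 33 / 16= 2.06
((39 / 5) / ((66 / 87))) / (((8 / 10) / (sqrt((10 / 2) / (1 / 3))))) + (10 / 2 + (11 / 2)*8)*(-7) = -343 + 1131*sqrt(15) / 88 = -293.22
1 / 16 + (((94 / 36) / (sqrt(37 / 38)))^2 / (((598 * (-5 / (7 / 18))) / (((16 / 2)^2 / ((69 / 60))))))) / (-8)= 0.07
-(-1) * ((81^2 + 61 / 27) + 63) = 178909 / 27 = 6626.26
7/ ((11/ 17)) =119/ 11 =10.82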